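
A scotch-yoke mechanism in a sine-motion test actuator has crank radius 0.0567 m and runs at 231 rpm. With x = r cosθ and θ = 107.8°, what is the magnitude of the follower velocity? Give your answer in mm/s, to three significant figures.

ω = 24.19 rad/s (from 231 rpm).
x = r cosθ ⇒ ẋ = −rω sinθ.
|v| = rω|sinθ| = 0.0567·24.19·|sin 107.8°| = 1.3059 m/s = 1305.9 mm/s.

1310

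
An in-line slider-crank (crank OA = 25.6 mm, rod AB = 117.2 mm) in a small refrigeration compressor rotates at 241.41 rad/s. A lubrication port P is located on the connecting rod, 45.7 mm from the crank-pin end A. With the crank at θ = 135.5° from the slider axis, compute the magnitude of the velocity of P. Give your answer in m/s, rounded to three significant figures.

4.87

ω = 241.4 rad/s.  Crank-pin speed |V_A| = rω = 6.1801 m/s, perpendicular to OA.
Rod angle: sinφ = −(r/L) sinθ ⇒ φ = -8.807°; ω_rod = −rω cosθ/√(L²−r²sin²θ) = +38.059 rad/s.
V_P = V_A + ω_rod × AP, with AP = 0.0457 m along the rod.
Components: V_Px = −rω sinθ − a·ω_rod·sinφ = -4.0654 m/s;  V_Py = rω cosθ + a·ω_rod·cosφ = -2.6892 m/s.
|V_P| = √(V_Px² + V_Py²) = 4.8743 m/s.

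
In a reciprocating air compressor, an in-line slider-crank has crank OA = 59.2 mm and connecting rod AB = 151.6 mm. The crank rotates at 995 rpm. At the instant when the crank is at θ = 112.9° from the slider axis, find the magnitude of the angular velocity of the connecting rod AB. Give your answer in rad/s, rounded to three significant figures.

17.0

ω = 104.2 rad/s (converted from 995 rpm).
The rod makes angle φ with the slider axis where L sinφ = r sinθ; differentiating, L cosφ·φ̇ = r ω cosθ.
L cosφ = √(L² − r² sin²θ) = 0.14145 m.
|ω_rod| = r ω |cosθ| / √(L² − r² sin²θ) = 0.0592·104.2·0.38912/0.14145 = 16.969 rad/s.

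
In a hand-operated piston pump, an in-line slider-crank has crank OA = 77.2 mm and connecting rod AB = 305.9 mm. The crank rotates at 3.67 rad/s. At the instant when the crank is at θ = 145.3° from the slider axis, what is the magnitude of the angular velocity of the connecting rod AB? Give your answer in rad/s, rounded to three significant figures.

ω = 3.67 rad/s
The rod makes angle φ with the slider axis where L sinφ = r sinθ; differentiating, L cosφ·φ̇ = r ω cosθ.
L cosφ = √(L² − r² sin²θ) = 0.30273 m.
|ω_rod| = r ω |cosθ| / √(L² − r² sin²θ) = 0.0772·3.67·0.82214/0.30273 = 0.76945 rad/s.

0.769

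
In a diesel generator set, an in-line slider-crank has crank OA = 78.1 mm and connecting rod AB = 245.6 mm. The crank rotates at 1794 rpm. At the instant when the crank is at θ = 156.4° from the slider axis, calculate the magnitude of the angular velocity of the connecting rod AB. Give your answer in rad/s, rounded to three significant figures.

55.2

ω = 187.9 rad/s (converted from 1794 rpm).
The rod makes angle φ with the slider axis where L sinφ = r sinθ; differentiating, L cosφ·φ̇ = r ω cosθ.
L cosφ = √(L² − r² sin²θ) = 0.2436 m.
|ω_rod| = r ω |cosθ| / √(L² − r² sin²θ) = 0.0781·187.9·0.91636/0.2436 = 55.194 rad/s.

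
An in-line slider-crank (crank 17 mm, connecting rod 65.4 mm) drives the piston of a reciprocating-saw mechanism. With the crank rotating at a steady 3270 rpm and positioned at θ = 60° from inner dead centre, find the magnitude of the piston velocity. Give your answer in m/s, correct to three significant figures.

ω = 2π·3270/60 = 342.4 rad/s
For an in-line slider-crank, x = r cosθ + √(L² − r² sin²θ), so v = −rω sinθ·[1 + r cosθ/√(L² − r² sin²θ)].
With r = 0.017 m, L = 0.0654 m, θ = 60°: √(L² − r² sin²θ) = 0.063721 m.
v = −0.017·342.4·0.86603·[1 + 0.017·0.50000/0.063721] = -5.714 m/s.
|v| = 5.714 m/s.

5.71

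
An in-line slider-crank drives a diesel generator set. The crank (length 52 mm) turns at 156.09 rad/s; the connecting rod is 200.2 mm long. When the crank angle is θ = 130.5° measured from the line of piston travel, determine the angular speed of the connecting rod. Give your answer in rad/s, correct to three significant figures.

ω = 156.1 rad/s
The rod makes angle φ with the slider axis where L sinφ = r sinθ; differentiating, L cosφ·φ̇ = r ω cosθ.
L cosφ = √(L² − r² sin²θ) = 0.19626 m.
|ω_rod| = r ω |cosθ| / √(L² − r² sin²θ) = 0.052·156.1·0.64945/0.19626 = 26.86 rad/s.

26.9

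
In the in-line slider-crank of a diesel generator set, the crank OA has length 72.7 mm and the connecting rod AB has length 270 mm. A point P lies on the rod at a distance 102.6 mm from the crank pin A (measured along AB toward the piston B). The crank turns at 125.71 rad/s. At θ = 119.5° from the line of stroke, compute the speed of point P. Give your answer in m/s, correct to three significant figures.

8.04

ω = 125.7 rad/s.  Crank-pin speed |V_A| = rω = 9.1391 m/s, perpendicular to OA.
Rod angle: sinφ = −(r/L) sinθ ⇒ φ = -13.553°; ω_rod = −rω cosθ/√(L²−r²sin²θ) = +17.145 rad/s.
V_P = V_A + ω_rod × AP, with AP = 0.1026 m along the rod.
Components: V_Px = −rω sinθ − a·ω_rod·sinφ = -7.542 m/s;  V_Py = rω cosθ + a·ω_rod·cosφ = -2.7902 m/s.
|V_P| = √(V_Px² + V_Py²) = 8.0416 m/s.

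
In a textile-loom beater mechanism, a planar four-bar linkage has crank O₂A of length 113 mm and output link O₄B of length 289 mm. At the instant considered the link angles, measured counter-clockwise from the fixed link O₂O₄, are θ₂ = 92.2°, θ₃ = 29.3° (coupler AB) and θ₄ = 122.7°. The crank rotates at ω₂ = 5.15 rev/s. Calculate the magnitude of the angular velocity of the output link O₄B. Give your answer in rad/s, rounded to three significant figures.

ω₂ = 32.36 rad/s (from 5.15 rev/s).
Differentiating the loop-closure r₂e^{iθ₂}+r₃e^{iθ₃}=r₁+r₄e^{iθ₄} gives r₂ω₂e^{iθ₂}+r₃ω₃e^{iθ₃}=r₄ω₄e^{iθ₄}.
Eliminating the other unknown: ω₄ = r₂ω₂ sin(θ₂−θ₃) / [r₄ sin(θ₄−θ₃)].
Numerator sine = +0.89021; denominator sine = +0.99824.
Result = 0.113·32.36·(+0.89021) / (0.289·(+0.99824)) = +11.283 rad/s; magnitude 11.283 rad/s.

11.3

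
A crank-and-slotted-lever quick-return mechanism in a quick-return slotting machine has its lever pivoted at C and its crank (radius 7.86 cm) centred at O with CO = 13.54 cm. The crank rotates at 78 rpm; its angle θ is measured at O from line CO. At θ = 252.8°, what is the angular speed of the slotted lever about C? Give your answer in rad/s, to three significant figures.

1.36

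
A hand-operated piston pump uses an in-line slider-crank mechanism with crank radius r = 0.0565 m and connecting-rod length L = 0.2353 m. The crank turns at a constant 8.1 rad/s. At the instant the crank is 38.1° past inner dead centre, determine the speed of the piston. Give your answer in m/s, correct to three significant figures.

ω = 8.1 rad/s
For an in-line slider-crank, x = r cosθ + √(L² − r² sin²θ), so v = −rω sinθ·[1 + r cosθ/√(L² − r² sin²θ)].
With r = 0.0565 m, L = 0.2353 m, θ = 38.1°: √(L² − r² sin²θ) = 0.2327 m.
v = −0.0565·8.1·0.61704·[1 + 0.0565·0.78694/0.2327] = -0.33634 m/s.
|v| = 0.33634 m/s.

0.336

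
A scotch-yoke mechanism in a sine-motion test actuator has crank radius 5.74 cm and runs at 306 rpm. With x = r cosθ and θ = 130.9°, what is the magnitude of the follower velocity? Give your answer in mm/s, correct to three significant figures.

ω = 32.04 rad/s (from 306 rpm).
x = r cosθ ⇒ ẋ = −rω sinθ.
|v| = rω|sinθ| = 0.0574·32.04·|sin 130.9°| = 1.3903 m/s = 1390.3 mm/s.

1390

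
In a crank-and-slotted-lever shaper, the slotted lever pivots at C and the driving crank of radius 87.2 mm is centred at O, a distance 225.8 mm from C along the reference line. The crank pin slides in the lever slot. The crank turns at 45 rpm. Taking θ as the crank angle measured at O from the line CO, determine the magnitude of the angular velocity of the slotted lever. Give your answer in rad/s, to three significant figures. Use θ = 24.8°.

1.27

ω = 4.712 rad/s (from 45 rpm).
Crank pin A relative to C: A = (d + r cosθ, r sinθ); lever angle φ = atan2(r sinθ, d + r cosθ).
Differentiating tanφ: φ̇ = rω(d cosθ + r)/(d² + r² + 2dr cosθ).
d² + r² + 2dr cosθ = |CA|² = 0.0943373 m²;  d cosθ + r = +0.29218 m.
|ω_lever| = |0.0872·4.712·+0.29218| / 0.0943373 = 1.2727 rad/s.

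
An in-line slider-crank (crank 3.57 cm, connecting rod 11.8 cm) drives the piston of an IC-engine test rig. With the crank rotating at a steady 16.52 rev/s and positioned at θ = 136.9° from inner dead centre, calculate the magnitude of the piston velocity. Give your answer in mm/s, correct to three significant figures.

1960

ω = 2π·16.5 = 103.8 rad/s
For an in-line slider-crank, x = r cosθ + √(L² − r² sin²θ), so v = −rω sinθ·[1 + r cosθ/√(L² − r² sin²θ)].
With r = 0.0357 m, L = 0.118 m, θ = 136.9°: √(L² − r² sin²θ) = 0.11545 m.
v = −0.0357·103.8·0.68327·[1 + 0.0357·-0.73016/0.11545] = -1.9603 m/s.
|v| = 1.9603 m/s = 1960.3 mm/s.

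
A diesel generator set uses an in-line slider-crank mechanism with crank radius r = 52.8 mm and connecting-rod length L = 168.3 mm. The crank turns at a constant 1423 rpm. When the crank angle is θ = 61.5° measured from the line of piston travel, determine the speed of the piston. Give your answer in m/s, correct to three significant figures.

ω = 2π·1423/60 = 149 rad/s
For an in-line slider-crank, x = r cosθ + √(L² − r² sin²θ), so v = −rω sinθ·[1 + r cosθ/√(L² − r² sin²θ)].
With r = 0.0528 m, L = 0.1683 m, θ = 61.5°: √(L² − r² sin²θ) = 0.16178 m.
v = −0.0528·149·0.87882·[1 + 0.0528·0.47716/0.16178] = -7.9914 m/s.
|v| = 7.9914 m/s.

7.99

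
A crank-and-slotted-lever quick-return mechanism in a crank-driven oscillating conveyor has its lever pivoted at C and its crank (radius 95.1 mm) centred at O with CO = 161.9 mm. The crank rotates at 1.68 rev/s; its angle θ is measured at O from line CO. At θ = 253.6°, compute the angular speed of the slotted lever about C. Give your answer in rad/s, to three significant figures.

1.87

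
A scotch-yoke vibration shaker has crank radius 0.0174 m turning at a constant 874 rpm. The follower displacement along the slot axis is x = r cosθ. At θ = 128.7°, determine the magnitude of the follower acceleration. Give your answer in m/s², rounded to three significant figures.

91.1

ω = 91.53 rad/s (from 874 rpm).
x = r cosθ ⇒ ẍ = −rω² cosθ (ω constant).
|a| = rω²|cosθ| = 0.0174·(91.53)²·|cos 128.7°| = 91.133 m/s².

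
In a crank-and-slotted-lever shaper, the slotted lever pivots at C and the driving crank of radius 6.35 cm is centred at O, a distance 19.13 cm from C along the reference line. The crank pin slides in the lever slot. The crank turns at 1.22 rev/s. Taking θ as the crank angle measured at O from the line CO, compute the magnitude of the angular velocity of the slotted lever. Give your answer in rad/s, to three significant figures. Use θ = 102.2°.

ω = 7.665 rad/s (from 1.22 rev/s).
Crank pin A relative to C: A = (d + r cosθ, r sinθ); lever angle φ = atan2(r sinθ, d + r cosθ).
Differentiating tanφ: φ̇ = rω(d cosθ + r)/(d² + r² + 2dr cosθ).
d² + r² + 2dr cosθ = |CA|² = 0.0354938 m²;  d cosθ + r = +0.023074 m.
|ω_lever| = |0.0635·7.665·+0.023074| / 0.0354938 = 0.31643 rad/s.

0.316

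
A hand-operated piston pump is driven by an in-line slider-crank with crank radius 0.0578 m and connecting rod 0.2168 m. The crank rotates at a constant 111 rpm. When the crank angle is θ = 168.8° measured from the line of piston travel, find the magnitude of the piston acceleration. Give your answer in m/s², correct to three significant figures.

ω = 2π·111/60 = 11.62 rad/s
x(θ) = r cosθ + √(L² − r² sin²θ); with ω constant, a = ω²·d²x/dθ².
d²x/dθ² = −r cosθ − r²(cos2θ)/√u − r⁴ sin²2θ/(4u^{3/2}),  u = L² − r² sin²θ = 0.0468762 m².
Substituting r = 0.0578 m, L = 0.2168 m, θ = 168.8°: d²x/dθ² = +0.042393 m.
a = ω²·d²x/dθ² = (11.62)²·(+0.042393) = +5.7279 m/s²;  |a| = 5.7279 m/s².

5.73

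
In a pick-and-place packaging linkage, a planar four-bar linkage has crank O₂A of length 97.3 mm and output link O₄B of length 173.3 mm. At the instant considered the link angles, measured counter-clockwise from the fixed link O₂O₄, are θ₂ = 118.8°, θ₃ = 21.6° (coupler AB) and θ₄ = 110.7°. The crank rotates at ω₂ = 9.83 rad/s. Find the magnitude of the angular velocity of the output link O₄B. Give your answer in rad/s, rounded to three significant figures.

5.48

ω₂ = 9.83 rad/s
Differentiating the loop-closure r₂e^{iθ₂}+r₃e^{iθ₃}=r₁+r₄e^{iθ₄} gives r₂ω₂e^{iθ₂}+r₃ω₃e^{iθ₃}=r₄ω₄e^{iθ₄}.
Eliminating the other unknown: ω₄ = r₂ω₂ sin(θ₂−θ₃) / [r₄ sin(θ₄−θ₃)].
Numerator sine = +0.99211; denominator sine = +0.99988.
Result = 0.0973·9.83·(+0.99211) / (0.1733·(+0.99988)) = +5.4762 rad/s; magnitude 5.4762 rad/s.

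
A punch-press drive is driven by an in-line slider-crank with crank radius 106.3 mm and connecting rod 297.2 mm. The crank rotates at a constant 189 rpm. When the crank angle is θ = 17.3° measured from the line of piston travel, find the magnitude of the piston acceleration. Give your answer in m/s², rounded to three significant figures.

ω = 2π·189/60 = 19.79 rad/s
x(θ) = r cosθ + √(L² − r² sin²θ); with ω constant, a = ω²·d²x/dθ².
d²x/dθ² = −r cosθ − r²(cos2θ)/√u − r⁴ sin²2θ/(4u^{3/2}),  u = L² − r² sin²θ = 0.0873286 m².
Substituting r = 0.1063 m, L = 0.2972 m, θ = 17.3°: d²x/dθ² = -0.13336 m.
a = ω²·d²x/dθ² = (19.79)²·(-0.13336) = -52.242 m/s²;  |a| = 52.242 m/s².

52.2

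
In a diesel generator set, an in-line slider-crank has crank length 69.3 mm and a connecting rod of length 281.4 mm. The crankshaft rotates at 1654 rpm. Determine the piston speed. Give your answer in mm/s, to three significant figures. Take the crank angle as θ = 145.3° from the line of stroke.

ω = 2π·1654/60 = 173.2 rad/s
For an in-line slider-crank, x = r cosθ + √(L² − r² sin²θ), so v = −rω sinθ·[1 + r cosθ/√(L² − r² sin²θ)].
With r = 0.0693 m, L = 0.2814 m, θ = 145.3°: √(L² − r² sin²θ) = 0.27862 m.
v = −0.0693·173.2·0.56928·[1 + 0.0693·-0.82214/0.27862] = -5.4359 m/s.
|v| = 5.4359 m/s = 5435.9 mm/s.

5440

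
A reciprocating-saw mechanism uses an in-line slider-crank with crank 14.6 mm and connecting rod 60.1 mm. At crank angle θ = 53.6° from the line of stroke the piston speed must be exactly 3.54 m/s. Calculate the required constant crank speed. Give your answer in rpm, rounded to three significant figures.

2510

For an in-line slider-crank, |v_piston| = rω|sinθ|·[1 + r cosθ/√(L² − r² sin²θ)].
With r = 0.0146 m, L = 0.0601 m, θ = 53.6°: the bracketed kinematic factor |dx/dθ| = 0.013479 m.
ω = v/|dx/dθ| = 3.54/0.013479 = 262.63 rad/s.
N = 60ω/(2π) = 2508 rpm.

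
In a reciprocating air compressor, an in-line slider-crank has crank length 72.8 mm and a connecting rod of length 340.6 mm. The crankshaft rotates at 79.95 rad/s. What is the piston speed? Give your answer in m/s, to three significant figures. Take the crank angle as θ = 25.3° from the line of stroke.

ω = 79.95 rad/s
For an in-line slider-crank, x = r cosθ + √(L² − r² sin²θ), so v = −rω sinθ·[1 + r cosθ/√(L² − r² sin²θ)].
With r = 0.0728 m, L = 0.3406 m, θ = 25.3°: √(L² − r² sin²θ) = 0.33918 m.
v = −0.0728·79.95·0.42736·[1 + 0.0728·0.90408/0.33918] = -2.9701 m/s.
|v| = 2.9701 m/s.

2.97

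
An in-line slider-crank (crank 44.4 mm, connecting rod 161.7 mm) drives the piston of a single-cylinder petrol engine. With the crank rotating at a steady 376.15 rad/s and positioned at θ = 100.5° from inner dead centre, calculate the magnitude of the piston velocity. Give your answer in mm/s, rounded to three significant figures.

15600

ω = 376.1 rad/s
For an in-line slider-crank, x = r cosθ + √(L² − r² sin²θ), so v = −rω sinθ·[1 + r cosθ/√(L² − r² sin²θ)].
With r = 0.0444 m, L = 0.1617 m, θ = 100.5°: √(L² − r² sin²θ) = 0.1557 m.
v = −0.0444·376.1·0.98325·[1 + 0.0444·-0.18224/0.1557] = -15.568 m/s.
|v| = 15.568 m/s = 15568 mm/s.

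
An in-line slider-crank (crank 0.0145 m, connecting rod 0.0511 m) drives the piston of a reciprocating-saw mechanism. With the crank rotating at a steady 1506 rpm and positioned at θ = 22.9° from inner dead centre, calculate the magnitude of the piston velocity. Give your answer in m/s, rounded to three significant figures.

1.12

ω = 2π·1506/60 = 157.7 rad/s
For an in-line slider-crank, x = r cosθ + √(L² − r² sin²θ), so v = −rω sinθ·[1 + r cosθ/√(L² − r² sin²θ)].
With r = 0.0145 m, L = 0.0511 m, θ = 22.9°: √(L² − r² sin²θ) = 0.050788 m.
v = −0.0145·157.7·0.38912·[1 + 0.0145·0.92119/0.050788] = -1.1239 m/s.
|v| = 1.1239 m/s.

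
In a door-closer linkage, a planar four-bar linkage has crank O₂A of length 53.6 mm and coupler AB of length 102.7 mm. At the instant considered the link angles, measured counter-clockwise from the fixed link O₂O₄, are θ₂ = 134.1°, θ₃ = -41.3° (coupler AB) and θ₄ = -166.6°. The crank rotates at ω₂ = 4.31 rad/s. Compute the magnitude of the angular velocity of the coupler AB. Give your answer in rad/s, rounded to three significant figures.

ω₂ = 4.31 rad/s
Differentiating the loop-closure r₂e^{iθ₂}+r₃e^{iθ₃}=r₁+r₄e^{iθ₄} gives r₂ω₂e^{iθ₂}+r₃ω₃e^{iθ₃}=r₄ω₄e^{iθ₄}.
Eliminating the other unknown: ω₃ = r₂ω₂ sin(θ₄−θ₂) / [r₃ sin(θ₃−θ₄)].
Numerator sine = +0.85985; denominator sine = +0.81614.
Result = 0.0536·4.31·(+0.85985) / (0.1027·(+0.81614)) = +2.3699 rad/s; magnitude 2.3699 rad/s.

2.37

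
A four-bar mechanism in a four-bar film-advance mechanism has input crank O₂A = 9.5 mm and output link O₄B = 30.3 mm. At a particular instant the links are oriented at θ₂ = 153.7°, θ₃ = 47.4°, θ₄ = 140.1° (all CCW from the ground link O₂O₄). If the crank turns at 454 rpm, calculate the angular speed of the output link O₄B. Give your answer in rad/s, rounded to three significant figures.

14.3

ω₂ = 47.54 rad/s (from 454 rpm).
Differentiating the loop-closure r₂e^{iθ₂}+r₃e^{iθ₃}=r₁+r₄e^{iθ₄} gives r₂ω₂e^{iθ₂}+r₃ω₃e^{iθ₃}=r₄ω₄e^{iθ₄}.
Eliminating the other unknown: ω₄ = r₂ω₂ sin(θ₂−θ₃) / [r₄ sin(θ₄−θ₃)].
Numerator sine = +0.95981; denominator sine = +0.99889.
Result = 0.0095·47.54·(+0.95981) / (0.0303·(+0.99889)) = +14.323 rad/s; magnitude 14.323 rad/s.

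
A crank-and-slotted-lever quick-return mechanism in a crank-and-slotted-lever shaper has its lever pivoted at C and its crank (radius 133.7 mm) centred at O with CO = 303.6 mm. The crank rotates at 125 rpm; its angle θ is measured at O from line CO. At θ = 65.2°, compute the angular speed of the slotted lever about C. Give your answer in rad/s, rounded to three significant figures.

ω = 13.09 rad/s (from 125 rpm).
Crank pin A relative to C: A = (d + r cosθ, r sinθ); lever angle φ = atan2(r sinθ, d + r cosθ).
Differentiating tanφ: φ̇ = rω(d cosθ + r)/(d² + r² + 2dr cosθ).
d² + r² + 2dr cosθ = |CA|² = 0.144101 m²;  d cosθ + r = +0.26105 m.
|ω_lever| = |0.1337·13.09·+0.26105| / 0.144101 = 3.1704 rad/s.

3.17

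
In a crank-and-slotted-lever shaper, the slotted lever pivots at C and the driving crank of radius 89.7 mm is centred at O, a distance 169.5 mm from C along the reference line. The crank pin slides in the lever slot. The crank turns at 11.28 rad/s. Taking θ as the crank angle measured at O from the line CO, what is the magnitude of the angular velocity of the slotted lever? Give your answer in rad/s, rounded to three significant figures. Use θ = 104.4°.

ω = 11.28 rad/s
Crank pin A relative to C: A = (d + r cosθ, r sinθ); lever angle φ = atan2(r sinθ, d + r cosθ).
Differentiating tanφ: φ̇ = rω(d cosθ + r)/(d² + r² + 2dr cosθ).
d² + r² + 2dr cosθ = |CA|² = 0.0292141 m²;  d cosθ + r = +0.047547 m.
|ω_lever| = |0.0897·11.28·+0.047547| / 0.0292141 = 1.6468 rad/s.

1.65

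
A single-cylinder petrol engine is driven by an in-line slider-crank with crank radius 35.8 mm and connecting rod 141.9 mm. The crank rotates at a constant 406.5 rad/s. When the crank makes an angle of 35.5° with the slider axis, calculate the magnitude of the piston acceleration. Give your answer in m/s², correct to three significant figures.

5330

ω = 406.5 rad/s
x(θ) = r cosθ + √(L² − r² sin²θ); with ω constant, a = ω²·d²x/dθ².
d²x/dθ² = −r cosθ − r²(cos2θ)/√u − r⁴ sin²2θ/(4u^{3/2}),  u = L² − r² sin²θ = 0.0197034 m².
Substituting r = 0.0358 m, L = 0.1419 m, θ = 35.5°: d²x/dθ² = -0.032251 m.
a = ω²·d²x/dθ² = (406.5)²·(-0.032251) = -5329.2 m/s²;  |a| = 5329.2 m/s².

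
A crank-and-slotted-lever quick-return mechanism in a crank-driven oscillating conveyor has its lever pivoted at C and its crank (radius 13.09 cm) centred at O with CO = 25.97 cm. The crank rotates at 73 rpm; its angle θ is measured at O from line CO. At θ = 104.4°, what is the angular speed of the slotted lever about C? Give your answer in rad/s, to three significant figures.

0.981

ω = 7.645 rad/s (from 73 rpm).
Crank pin A relative to C: A = (d + r cosθ, r sinθ); lever angle φ = atan2(r sinθ, d + r cosθ).
Differentiating tanφ: φ̇ = rω(d cosθ + r)/(d² + r² + 2dr cosθ).
d² + r² + 2dr cosθ = |CA|² = 0.0676706 m²;  d cosθ + r = +0.066315 m.
|ω_lever| = |0.1309·7.645·+0.066315| / 0.0676706 = 0.98063 rad/s.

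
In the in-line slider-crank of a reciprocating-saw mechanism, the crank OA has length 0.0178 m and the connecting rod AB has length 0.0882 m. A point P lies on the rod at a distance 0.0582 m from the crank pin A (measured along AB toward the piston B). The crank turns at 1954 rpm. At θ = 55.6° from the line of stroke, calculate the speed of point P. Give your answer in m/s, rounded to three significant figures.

3.31

ω = 204.6 rad/s.  Crank-pin speed |V_A| = rω = 3.6423 m/s, perpendicular to OA.
Rod angle: sinφ = −(r/L) sinθ ⇒ φ = -9.586°; ω_rod = −rω cosθ/√(L²−r²sin²θ) = -23.661 rad/s.
V_P = V_A + ω_rod × AP, with AP = 0.0582 m along the rod.
Components: V_Px = −rω sinθ − a·ω_rod·sinφ = -3.2346 m/s;  V_Py = rω cosθ + a·ω_rod·cosφ = +0.69992 m/s.
|V_P| = √(V_Px² + V_Py²) = 3.3095 m/s.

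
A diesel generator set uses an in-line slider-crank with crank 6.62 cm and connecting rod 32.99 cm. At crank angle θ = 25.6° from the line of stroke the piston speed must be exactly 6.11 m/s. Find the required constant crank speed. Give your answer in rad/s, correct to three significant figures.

For an in-line slider-crank, |v_piston| = rω|sinθ|·[1 + r cosθ/√(L² − r² sin²θ)].
With r = 0.0662 m, L = 0.3299 m, θ = 25.6°: the bracketed kinematic factor |dx/dθ| = 0.0338 m.
ω = v/|dx/dθ| = 6.11/0.0338 = 180.77 rad/s.

181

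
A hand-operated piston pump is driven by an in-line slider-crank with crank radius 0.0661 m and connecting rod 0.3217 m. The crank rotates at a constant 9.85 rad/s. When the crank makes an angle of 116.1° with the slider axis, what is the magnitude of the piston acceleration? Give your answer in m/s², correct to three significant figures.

3.63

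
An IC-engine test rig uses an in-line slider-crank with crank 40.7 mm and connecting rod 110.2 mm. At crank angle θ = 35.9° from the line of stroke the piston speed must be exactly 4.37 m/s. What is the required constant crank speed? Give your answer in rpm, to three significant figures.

1340

For an in-line slider-crank, |v_piston| = rω|sinθ|·[1 + r cosθ/√(L² − r² sin²θ)].
With r = 0.0407 m, L = 0.1102 m, θ = 35.9°: the bracketed kinematic factor |dx/dθ| = 0.031179 m.
ω = v/|dx/dθ| = 4.37/0.031179 = 140.16 rad/s.
N = 60ω/(2π) = 1338.4 rpm.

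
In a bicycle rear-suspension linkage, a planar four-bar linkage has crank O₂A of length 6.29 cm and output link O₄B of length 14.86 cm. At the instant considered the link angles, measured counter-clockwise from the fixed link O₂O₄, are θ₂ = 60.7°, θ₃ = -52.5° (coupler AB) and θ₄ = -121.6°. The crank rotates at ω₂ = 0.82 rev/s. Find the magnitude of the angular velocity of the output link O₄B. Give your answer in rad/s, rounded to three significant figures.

ω₂ = 5.152 rad/s (from 0.82 rev/s).
Differentiating the loop-closure r₂e^{iθ₂}+r₃e^{iθ₃}=r₁+r₄e^{iθ₄} gives r₂ω₂e^{iθ₂}+r₃ω₃e^{iθ₃}=r₄ω₄e^{iθ₄}.
Eliminating the other unknown: ω₄ = r₂ω₂ sin(θ₂−θ₃) / [r₄ sin(θ₄−θ₃)].
Numerator sine = +0.91914; denominator sine = -0.93420.
Result = 0.0629·5.152·(+0.91914) / (0.1486·(-0.93420)) = -2.1457 rad/s; magnitude 2.1457 rad/s.

2.15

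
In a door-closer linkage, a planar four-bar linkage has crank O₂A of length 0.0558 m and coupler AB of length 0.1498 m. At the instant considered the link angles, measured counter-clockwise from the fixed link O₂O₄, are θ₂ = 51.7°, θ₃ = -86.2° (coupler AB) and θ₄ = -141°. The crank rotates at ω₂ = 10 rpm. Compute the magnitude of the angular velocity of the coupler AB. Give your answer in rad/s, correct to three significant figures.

0.105

ω₂ = 1.047 rad/s (from 10 rpm).
Differentiating the loop-closure r₂e^{iθ₂}+r₃e^{iθ₃}=r₁+r₄e^{iθ₄} gives r₂ω₂e^{iθ₂}+r₃ω₃e^{iθ₃}=r₄ω₄e^{iθ₄}.
Eliminating the other unknown: ω₃ = r₂ω₂ sin(θ₄−θ₂) / [r₃ sin(θ₃−θ₄)].
Numerator sine = +0.21985; denominator sine = +0.81714.
Result = 0.0558·1.047·(+0.21985) / (0.1498·(+0.81714)) = +0.10495 rad/s; magnitude 0.10495 rad/s.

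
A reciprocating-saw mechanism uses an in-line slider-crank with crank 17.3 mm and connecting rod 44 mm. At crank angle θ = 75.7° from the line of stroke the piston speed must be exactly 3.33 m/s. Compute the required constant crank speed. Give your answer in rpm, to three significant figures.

1720

For an in-line slider-crank, |v_piston| = rω|sinθ|·[1 + r cosθ/√(L² − r² sin²θ)].
With r = 0.0173 m, L = 0.044 m, θ = 75.7°: the bracketed kinematic factor |dx/dθ| = 0.018525 m.
ω = v/|dx/dθ| = 3.33/0.018525 = 179.76 rad/s.
N = 60ω/(2π) = 1716.6 rpm.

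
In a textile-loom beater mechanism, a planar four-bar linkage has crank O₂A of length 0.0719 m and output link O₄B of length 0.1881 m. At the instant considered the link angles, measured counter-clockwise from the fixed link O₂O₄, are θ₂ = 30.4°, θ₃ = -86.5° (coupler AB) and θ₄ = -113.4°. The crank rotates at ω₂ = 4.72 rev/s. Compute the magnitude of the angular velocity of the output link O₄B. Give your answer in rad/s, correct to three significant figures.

22.3

ω₂ = 29.66 rad/s (from 4.72 rev/s).
Differentiating the loop-closure r₂e^{iθ₂}+r₃e^{iθ₃}=r₁+r₄e^{iθ₄} gives r₂ω₂e^{iθ₂}+r₃ω₃e^{iθ₃}=r₄ω₄e^{iθ₄}.
Eliminating the other unknown: ω₄ = r₂ω₂ sin(θ₂−θ₃) / [r₄ sin(θ₄−θ₃)].
Numerator sine = +0.89180; denominator sine = -0.45243.
Result = 0.0719·29.66·(+0.89180) / (0.1881·(-0.45243)) = -22.345 rad/s; magnitude 22.345 rad/s.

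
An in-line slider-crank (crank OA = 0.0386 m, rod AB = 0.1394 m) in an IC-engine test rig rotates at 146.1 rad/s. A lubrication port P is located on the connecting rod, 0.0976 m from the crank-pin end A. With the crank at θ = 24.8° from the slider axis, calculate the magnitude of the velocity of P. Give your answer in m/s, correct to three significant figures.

3.18

ω = 146.1 rad/s.  Crank-pin speed |V_A| = rω = 5.6395 m/s, perpendicular to OA.
Rod angle: sinφ = −(r/L) sinθ ⇒ φ = -6.670°; ω_rod = −rω cosθ/√(L²−r²sin²θ) = -36.975 rad/s.
V_P = V_A + ω_rod × AP, with AP = 0.0976 m along the rod.
Components: V_Px = −rω sinθ − a·ω_rod·sinφ = -2.7846 m/s;  V_Py = rω cosθ + a·ω_rod·cosφ = +1.5351 m/s.
|V_P| = √(V_Px² + V_Py²) = 3.1797 m/s.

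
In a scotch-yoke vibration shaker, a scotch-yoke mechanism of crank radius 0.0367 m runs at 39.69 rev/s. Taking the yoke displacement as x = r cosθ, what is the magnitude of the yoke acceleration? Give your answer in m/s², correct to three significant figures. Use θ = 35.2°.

ω = 249.4 rad/s (from 39.69 rev/s).
x = r cosθ ⇒ ẍ = −rω² cosθ (ω constant).
|a| = rω²|cosθ| = 0.0367·(249.4)²·|cos 35.2°| = 1865 m/s².

1870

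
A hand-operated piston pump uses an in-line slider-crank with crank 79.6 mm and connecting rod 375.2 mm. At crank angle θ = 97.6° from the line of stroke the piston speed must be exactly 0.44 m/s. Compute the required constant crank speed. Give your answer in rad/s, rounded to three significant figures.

5.74

For an in-line slider-crank, |v_piston| = rω|sinθ|·[1 + r cosθ/√(L² − r² sin²θ)].
With r = 0.0796 m, L = 0.3752 m, θ = 97.6°: the bracketed kinematic factor |dx/dθ| = 0.076636 m.
ω = v/|dx/dθ| = 0.44/0.076636 = 5.7414 rad/s.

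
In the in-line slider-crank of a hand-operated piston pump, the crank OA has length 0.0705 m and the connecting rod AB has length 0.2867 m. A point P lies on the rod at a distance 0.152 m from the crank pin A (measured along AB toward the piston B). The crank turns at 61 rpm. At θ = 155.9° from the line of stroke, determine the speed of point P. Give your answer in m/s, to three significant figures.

0.252

ω = 6.388 rad/s.  Crank-pin speed |V_A| = rω = 0.45035 m/s, perpendicular to OA.
Rod angle: sinφ = −(r/L) sinθ ⇒ φ = -5.763°; ω_rod = −rω cosθ/√(L²−r²sin²θ) = +1.4412 rad/s.
V_P = V_A + ω_rod × AP, with AP = 0.152 m along the rod.
Components: V_Px = −rω sinθ − a·ω_rod·sinφ = -0.1619 m/s;  V_Py = rω cosθ + a·ω_rod·cosφ = -0.19314 m/s.
|V_P| = √(V_Px² + V_Py²) = 0.25202 m/s.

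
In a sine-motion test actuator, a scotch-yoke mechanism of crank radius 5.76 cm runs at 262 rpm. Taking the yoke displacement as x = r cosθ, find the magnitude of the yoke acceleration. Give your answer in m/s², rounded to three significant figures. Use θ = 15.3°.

ω = 27.44 rad/s (from 262 rpm).
x = r cosθ ⇒ ẍ = −rω² cosθ (ω constant).
|a| = rω²|cosθ| = 0.0576·(27.44)²·|cos 15.3°| = 41.823 m/s².

41.8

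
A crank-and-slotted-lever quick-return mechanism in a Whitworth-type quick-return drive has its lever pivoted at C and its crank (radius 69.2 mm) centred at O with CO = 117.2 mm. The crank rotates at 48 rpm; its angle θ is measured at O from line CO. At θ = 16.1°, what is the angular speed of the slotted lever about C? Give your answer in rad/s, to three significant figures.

1.85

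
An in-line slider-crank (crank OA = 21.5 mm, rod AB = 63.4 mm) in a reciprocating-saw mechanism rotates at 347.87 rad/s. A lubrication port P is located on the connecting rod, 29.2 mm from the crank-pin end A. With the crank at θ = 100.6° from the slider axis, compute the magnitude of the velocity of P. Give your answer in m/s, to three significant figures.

ω = 347.9 rad/s.  Crank-pin speed |V_A| = rω = 7.4792 m/s, perpendicular to OA.
Rod angle: sinφ = −(r/L) sinθ ⇒ φ = -19.471°; ω_rod = −rω cosθ/√(L²−r²sin²θ) = +23.017 rad/s.
V_P = V_A + ω_rod × AP, with AP = 0.0292 m along the rod.
Components: V_Px = −rω sinθ − a·ω_rod·sinφ = -7.1275 m/s;  V_Py = rω cosθ + a·ω_rod·cosφ = -0.74216 m/s.
|V_P| = √(V_Px² + V_Py²) = 7.1661 m/s.

7.17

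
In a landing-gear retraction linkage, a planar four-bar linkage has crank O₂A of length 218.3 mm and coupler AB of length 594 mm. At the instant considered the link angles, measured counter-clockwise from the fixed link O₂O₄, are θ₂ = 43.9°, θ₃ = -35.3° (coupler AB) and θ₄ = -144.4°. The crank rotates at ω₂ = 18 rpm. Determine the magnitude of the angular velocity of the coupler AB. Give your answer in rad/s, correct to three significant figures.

0.106

ω₂ = 1.885 rad/s (from 18 rpm).
Differentiating the loop-closure r₂e^{iθ₂}+r₃e^{iθ₃}=r₁+r₄e^{iθ₄} gives r₂ω₂e^{iθ₂}+r₃ω₃e^{iθ₃}=r₄ω₄e^{iθ₄}.
Eliminating the other unknown: ω₃ = r₂ω₂ sin(θ₄−θ₂) / [r₃ sin(θ₃−θ₄)].
Numerator sine = +0.14436; denominator sine = +0.94495.
Result = 0.2183·1.885·(+0.14436) / (0.594·(+0.94495)) = +0.10583 rad/s; magnitude 0.10583 rad/s.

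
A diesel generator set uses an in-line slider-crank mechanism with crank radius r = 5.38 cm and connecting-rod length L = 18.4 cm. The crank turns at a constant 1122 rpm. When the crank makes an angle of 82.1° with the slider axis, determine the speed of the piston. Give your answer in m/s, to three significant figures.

6.52

ω = 2π·1122/60 = 117.5 rad/s
For an in-line slider-crank, x = r cosθ + √(L² − r² sin²θ), so v = −rω sinθ·[1 + r cosθ/√(L² − r² sin²θ)].
With r = 0.0538 m, L = 0.184 m, θ = 82.1°: √(L² − r² sin²θ) = 0.17611 m.
v = −0.0538·117.5·0.99051·[1 + 0.0538·0.13744/0.17611] = -6.5242 m/s.
|v| = 6.5242 m/s.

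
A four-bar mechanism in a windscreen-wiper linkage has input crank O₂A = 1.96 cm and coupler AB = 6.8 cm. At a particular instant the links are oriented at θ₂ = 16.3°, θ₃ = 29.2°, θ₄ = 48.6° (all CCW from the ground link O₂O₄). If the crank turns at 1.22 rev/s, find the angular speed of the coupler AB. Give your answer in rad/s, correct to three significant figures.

ω₂ = 7.665 rad/s (from 1.22 rev/s).
Differentiating the loop-closure r₂e^{iθ₂}+r₃e^{iθ₃}=r₁+r₄e^{iθ₄} gives r₂ω₂e^{iθ₂}+r₃ω₃e^{iθ₃}=r₄ω₄e^{iθ₄}.
Eliminating the other unknown: ω₃ = r₂ω₂ sin(θ₄−θ₂) / [r₃ sin(θ₃−θ₄)].
Numerator sine = +0.53435; denominator sine = -0.33216.
Result = 0.0196·7.665·(+0.53435) / (0.068·(-0.33216)) = -3.5544 rad/s; magnitude 3.5544 rad/s.

3.55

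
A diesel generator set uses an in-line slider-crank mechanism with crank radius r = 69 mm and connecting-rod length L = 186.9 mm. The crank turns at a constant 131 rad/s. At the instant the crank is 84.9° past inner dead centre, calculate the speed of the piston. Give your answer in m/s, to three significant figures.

9.32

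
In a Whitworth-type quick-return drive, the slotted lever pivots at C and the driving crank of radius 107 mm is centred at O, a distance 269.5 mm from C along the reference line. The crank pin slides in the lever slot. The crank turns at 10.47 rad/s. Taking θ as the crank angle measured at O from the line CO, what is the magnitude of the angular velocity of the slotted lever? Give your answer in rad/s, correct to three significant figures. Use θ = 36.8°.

ω = 10.47 rad/s
Crank pin A relative to C: A = (d + r cosθ, r sinθ); lever angle φ = atan2(r sinθ, d + r cosθ).
Differentiating tanφ: φ̇ = rω(d cosθ + r)/(d² + r² + 2dr cosθ).
d² + r² + 2dr cosθ = |CA|² = 0.13026 m²;  d cosθ + r = +0.3228 m.
|ω_lever| = |0.107·10.47·+0.3228| / 0.13026 = 2.7762 rad/s.

2.78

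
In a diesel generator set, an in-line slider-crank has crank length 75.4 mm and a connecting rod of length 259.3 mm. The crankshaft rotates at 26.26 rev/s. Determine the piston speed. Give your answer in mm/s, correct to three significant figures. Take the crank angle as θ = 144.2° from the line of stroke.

ω = 2π·26.3 = 165 rad/s
For an in-line slider-crank, x = r cosθ + √(L² − r² sin²θ), so v = −rω sinθ·[1 + r cosθ/√(L² − r² sin²θ)].
With r = 0.0754 m, L = 0.2593 m, θ = 144.2°: √(L² − r² sin²θ) = 0.25552 m.
v = −0.0754·165·0.58496·[1 + 0.0754·-0.81106/0.25552] = -5.5356 m/s.
|v| = 5.5356 m/s = 5535.6 mm/s.

5540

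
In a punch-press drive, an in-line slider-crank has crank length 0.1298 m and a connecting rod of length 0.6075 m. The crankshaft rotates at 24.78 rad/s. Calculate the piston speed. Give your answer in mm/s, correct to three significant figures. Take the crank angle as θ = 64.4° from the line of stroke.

3170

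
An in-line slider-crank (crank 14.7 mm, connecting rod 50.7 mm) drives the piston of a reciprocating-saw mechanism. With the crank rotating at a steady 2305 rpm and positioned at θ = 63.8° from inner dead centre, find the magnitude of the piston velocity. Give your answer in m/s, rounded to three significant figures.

ω = 2π·2305/60 = 241.4 rad/s
For an in-line slider-crank, x = r cosθ + √(L² − r² sin²θ), so v = −rω sinθ·[1 + r cosθ/√(L² − r² sin²θ)].
With r = 0.0147 m, L = 0.0507 m, θ = 63.8°: √(L² − r² sin²θ) = 0.048954 m.
v = −0.0147·241.4·0.89726·[1 + 0.0147·0.44151/0.048954] = -3.6058 m/s.
|v| = 3.6058 m/s.

3.61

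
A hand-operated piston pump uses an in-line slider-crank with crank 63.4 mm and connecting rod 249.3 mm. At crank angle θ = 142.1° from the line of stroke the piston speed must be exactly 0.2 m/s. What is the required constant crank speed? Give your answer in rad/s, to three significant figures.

For an in-line slider-crank, |v_piston| = rω|sinθ|·[1 + r cosθ/√(L² − r² sin²θ)].
With r = 0.0634 m, L = 0.2493 m, θ = 142.1°: the bracketed kinematic factor |dx/dθ| = 0.031033 m.
ω = v/|dx/dθ| = 0.2/0.031033 = 6.4447 rad/s.

6.44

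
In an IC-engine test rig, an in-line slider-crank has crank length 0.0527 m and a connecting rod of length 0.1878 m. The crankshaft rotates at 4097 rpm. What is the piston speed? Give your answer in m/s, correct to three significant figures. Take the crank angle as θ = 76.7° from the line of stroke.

ω = 2π·4097/60 = 429 rad/s
For an in-line slider-crank, x = r cosθ + √(L² − r² sin²θ), so v = −rω sinθ·[1 + r cosθ/√(L² − r² sin²θ)].
With r = 0.0527 m, L = 0.1878 m, θ = 76.7°: √(L² − r² sin²θ) = 0.18066 m.
v = −0.0527·429·0.97318·[1 + 0.0527·0.23005/0.18066] = -23.48 m/s.
|v| = 23.48 m/s.

23.5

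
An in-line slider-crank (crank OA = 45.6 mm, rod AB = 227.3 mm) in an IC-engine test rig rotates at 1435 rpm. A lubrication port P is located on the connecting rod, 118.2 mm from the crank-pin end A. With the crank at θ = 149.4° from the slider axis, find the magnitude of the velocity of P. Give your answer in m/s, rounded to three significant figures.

4.25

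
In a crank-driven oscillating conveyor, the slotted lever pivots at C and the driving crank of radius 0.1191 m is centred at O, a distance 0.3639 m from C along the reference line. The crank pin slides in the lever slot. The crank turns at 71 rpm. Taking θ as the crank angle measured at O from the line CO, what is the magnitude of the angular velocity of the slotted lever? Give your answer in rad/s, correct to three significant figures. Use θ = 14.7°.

1.81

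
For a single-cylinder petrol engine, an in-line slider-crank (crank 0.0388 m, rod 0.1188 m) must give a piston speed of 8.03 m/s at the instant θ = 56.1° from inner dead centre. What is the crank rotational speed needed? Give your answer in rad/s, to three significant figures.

For an in-line slider-crank, |v_piston| = rω|sinθ|·[1 + r cosθ/√(L² − r² sin²θ)].
With r = 0.0388 m, L = 0.1188 m, θ = 56.1°: the bracketed kinematic factor |dx/dθ| = 0.038299 m.
ω = v/|dx/dθ| = 8.03/0.038299 = 209.67 rad/s.

210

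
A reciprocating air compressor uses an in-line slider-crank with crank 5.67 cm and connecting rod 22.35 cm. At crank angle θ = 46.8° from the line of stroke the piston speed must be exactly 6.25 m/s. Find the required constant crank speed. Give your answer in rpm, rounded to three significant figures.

1230

For an in-line slider-crank, |v_piston| = rω|sinθ|·[1 + r cosθ/√(L² − r² sin²θ)].
With r = 0.0567 m, L = 0.2235 m, θ = 46.8°: the bracketed kinematic factor |dx/dθ| = 0.048636 m.
ω = v/|dx/dθ| = 6.25/0.048636 = 128.5 rad/s.
N = 60ω/(2π) = 1227.1 rpm.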